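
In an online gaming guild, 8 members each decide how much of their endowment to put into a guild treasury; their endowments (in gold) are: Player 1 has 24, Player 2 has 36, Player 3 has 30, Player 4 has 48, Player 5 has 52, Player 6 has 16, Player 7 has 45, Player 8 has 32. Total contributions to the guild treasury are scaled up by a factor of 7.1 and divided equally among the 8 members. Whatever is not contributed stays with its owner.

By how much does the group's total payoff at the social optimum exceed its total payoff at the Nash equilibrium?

The private return per contributed unit is 7.1/8 = 0.8875 < 1 for every player regardless of endowment, so the Nash equilibrium is zero contribution and the group total is Σ E_j = 24 + 36 + 30 + 48 + 52 + 16 + 45 + 32 = 283.
Each contributed unit returns 7.100 to the group, so the social optimum is full contribution by everyone: group total = 7.100 × 283 = 2009.30.
Efficiency loss = (7.100 − 1) × 283 = 1726.30.

1726.30 gold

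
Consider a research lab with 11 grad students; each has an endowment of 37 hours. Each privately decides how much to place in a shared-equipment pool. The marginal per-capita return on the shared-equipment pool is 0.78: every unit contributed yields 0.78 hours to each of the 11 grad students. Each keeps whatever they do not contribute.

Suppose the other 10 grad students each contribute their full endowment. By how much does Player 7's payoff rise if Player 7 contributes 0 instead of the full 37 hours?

Switching from a contribution of 37 to 0 lets Player 7 keep an extra 37 hours, but lowers the shared-equipment pool by 37, which costs Player 7 their own share of that drop: 0.78 × 37 = 28.86.
Net gain = 37 − 28.86 = 8.14. The private return per contributed unit (0.78) is below 1, so free-riding is indeed the best response regardless of what the others do.

8.14 hours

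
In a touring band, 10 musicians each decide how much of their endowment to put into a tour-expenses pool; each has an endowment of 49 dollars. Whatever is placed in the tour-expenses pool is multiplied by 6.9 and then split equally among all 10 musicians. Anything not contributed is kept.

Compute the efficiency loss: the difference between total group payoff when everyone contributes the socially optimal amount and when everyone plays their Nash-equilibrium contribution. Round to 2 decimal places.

Each contributed unit returns 6.9/10 = 0.6900 to its contributor — below 1 — so contributing 0 is dominant for every player. At the Nash equilibrium everyone keeps their 49, and the group total is 10 × 49 = 490.
Each contributed unit returns 6.900 to the group as a whole (0.6900 to each of 10 players), which exceeds 1, so the social optimum is full contribution: group total = 6.900 × 490 = 3381.00.
Efficiency loss = 3381.00 − 490 = 2891.00.

2891.00 dollars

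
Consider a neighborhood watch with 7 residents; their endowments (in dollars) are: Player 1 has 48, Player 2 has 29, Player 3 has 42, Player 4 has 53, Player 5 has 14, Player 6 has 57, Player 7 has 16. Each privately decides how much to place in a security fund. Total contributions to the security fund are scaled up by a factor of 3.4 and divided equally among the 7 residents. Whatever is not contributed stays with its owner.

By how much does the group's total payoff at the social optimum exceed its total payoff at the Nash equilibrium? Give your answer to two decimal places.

The private return per contributed unit is 3.4/7 = 0.4857 < 1 for every player regardless of endowment, so the Nash equilibrium is zero contribution and the group total is Σ E_j = 48 + 29 + 42 + 53 + 14 + 57 + 16 = 259.
Each contributed unit returns 3.400 to the group, so the social optimum is full contribution by everyone: group total = 3.400 × 259 = 880.60.
Efficiency loss = (3.400 − 1) × 259 = 621.60.

621.60 dollars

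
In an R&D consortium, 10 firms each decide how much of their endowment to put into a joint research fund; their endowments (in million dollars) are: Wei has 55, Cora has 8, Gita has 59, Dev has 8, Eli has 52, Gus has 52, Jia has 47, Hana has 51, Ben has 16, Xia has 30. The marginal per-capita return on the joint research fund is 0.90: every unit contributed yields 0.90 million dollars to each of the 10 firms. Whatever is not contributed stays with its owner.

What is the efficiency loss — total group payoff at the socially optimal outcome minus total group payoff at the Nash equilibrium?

The private return per contributed unit is 0.90 < 1 for everyone, so the Nash equilibrium is zero contribution and the group total is Σ E_j = 55 + 8 + 59 + 8 + 52 + 52 + 47 + 51 + 16 + 30 = 378.
Each contributed unit returns 9.000 to the group, so the social optimum is full contribution by everyone: group total = 9.000 × 378 = 3402.00.
Efficiency loss = (9.000 − 1) × 378 = 3024.00.

3024.00 million dollars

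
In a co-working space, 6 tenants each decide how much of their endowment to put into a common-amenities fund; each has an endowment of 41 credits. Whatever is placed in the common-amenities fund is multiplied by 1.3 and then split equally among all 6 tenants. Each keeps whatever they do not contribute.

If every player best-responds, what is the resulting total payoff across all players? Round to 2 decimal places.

Each contributed unit returns 1.3/6 = 0.2167 to its contributor — below 1 — so contributing 0 is dominant for every player. At the Nash equilibrium everyone keeps their 41, and the group total is 6 × 41 = 246.

246.00 credits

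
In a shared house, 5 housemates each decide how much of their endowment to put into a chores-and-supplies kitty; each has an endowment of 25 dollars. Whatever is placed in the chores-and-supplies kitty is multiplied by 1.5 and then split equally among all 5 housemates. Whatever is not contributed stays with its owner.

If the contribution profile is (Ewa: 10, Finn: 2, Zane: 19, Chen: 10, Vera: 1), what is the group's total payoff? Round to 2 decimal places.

Total contributed: 10 + 2 + 19 + 10 + 1 = 42; total kept: 5 × 25 − 42 = 83.
The chores-and-supplies kitty pays out 1.5 × 42 = 63.00 in aggregate.
Group total = 83 + 63.00 = 146.00.

146.00 dollars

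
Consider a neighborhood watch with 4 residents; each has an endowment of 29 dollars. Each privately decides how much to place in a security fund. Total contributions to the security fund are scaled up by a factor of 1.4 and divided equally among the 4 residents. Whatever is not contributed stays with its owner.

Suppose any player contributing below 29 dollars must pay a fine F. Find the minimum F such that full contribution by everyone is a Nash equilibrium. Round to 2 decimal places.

Given the others contribute fully, the best deviation is to contribute 0 (any partial contribution still incurs the fine and gives up units whose private return 0.3500 is below 1).
Deviating from 29 to 0 saves 29 dollars but forfeits the deviator's share of the drop in the security fund: 1.4/4 × 29 = 10.15.
So the deviation gain is 29 − 10.15 = 18.85, and the fine must be at least 18.85 dollars to wipe it out.

18.85 dollars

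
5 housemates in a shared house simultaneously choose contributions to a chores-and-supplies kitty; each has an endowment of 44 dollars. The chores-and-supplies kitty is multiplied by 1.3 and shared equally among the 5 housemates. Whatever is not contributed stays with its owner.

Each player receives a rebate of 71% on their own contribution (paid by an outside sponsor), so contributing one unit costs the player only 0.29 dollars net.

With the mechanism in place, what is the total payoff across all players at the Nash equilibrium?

Even with the mechanism, each unit contributed returns only (1.3/5) / 0.29 = 0.8966 per unit of net cost, so contributing nothing is still dominant.
Everyone keeps their endowment and the group total is 5 × 44 = 220.

220.00 dollars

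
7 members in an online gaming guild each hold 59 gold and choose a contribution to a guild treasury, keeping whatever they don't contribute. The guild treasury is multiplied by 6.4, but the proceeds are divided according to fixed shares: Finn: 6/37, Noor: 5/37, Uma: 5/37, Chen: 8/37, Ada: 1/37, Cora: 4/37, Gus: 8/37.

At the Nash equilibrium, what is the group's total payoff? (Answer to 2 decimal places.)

1368.80 gold

Player j's private return per contributed unit is 6.4 × (j's share). Contributing is weakly dominant for j when that share is at least 1/6.4 = 0.1563, and contributing 0 is dominant otherwise.
Finn, Chen and Gus clear that bar, contributing 59 each; the remaining 4 contribute 0. Total contributed: 177.
The guild treasury pays out 6.4 × 177 = 1132.80 in total (split across the unequal shares, but the aggregate is all that matters for the group sum).
The 4 free-riders keep 59 each, adding 236. Group total = 236 + 1132.80 = 1368.80.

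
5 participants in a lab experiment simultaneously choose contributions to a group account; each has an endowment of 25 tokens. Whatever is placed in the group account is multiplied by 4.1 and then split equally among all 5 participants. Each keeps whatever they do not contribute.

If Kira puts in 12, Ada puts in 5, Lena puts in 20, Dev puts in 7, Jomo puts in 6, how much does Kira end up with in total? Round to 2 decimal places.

Total contributed: 12 + 5 + 20 + 7 + 6 = 50.
Each receives 4.1 × 50 / 5 = 41.00 from the group account.
Kira keeps 25 − 12 = 13, so Kira's payoff is 13 + 41.00 = 54.00.

54.00 tokens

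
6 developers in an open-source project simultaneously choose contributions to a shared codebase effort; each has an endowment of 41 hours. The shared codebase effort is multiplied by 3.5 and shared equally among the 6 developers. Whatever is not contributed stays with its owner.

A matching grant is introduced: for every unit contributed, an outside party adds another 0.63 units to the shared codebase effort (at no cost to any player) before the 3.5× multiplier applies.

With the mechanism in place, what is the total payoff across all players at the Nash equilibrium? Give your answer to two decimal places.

The effective private return is 3.5 × 1.63 / 6 = 0.9508, which is still under 1, so the mechanism doesn't change anyone's dominant strategy: zero contribution.
Everyone keeps their endowment and the group total is 6 × 41 = 246.

246.00 hours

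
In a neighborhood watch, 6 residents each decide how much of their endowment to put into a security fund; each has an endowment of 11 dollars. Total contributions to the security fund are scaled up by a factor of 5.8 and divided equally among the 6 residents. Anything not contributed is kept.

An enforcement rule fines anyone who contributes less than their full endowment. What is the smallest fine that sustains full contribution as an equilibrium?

0.37 dollars

Given the others contribute fully, the best deviation is to contribute 0 (any partial contribution still incurs the fine and gives up units whose private return 0.9667 is below 1).
Deviating from 11 to 0 saves 11 dollars but forfeits the deviator's share of the drop in the security fund: 5.8/6 × 11 = 10.63.
So the deviation gain is 11 − 10.63 = 0.37, and the fine must be at least 0.37 dollars to wipe it out.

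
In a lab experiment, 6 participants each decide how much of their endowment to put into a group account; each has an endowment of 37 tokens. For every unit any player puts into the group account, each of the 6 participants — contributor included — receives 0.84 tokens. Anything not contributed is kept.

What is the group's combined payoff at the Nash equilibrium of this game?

222.00 tokens

The private return per contributed unit is 0.84 < 1, so contributing 0 is dominant for every player. At the Nash equilibrium everyone keeps their 37, and the group total is 6 × 37 = 222.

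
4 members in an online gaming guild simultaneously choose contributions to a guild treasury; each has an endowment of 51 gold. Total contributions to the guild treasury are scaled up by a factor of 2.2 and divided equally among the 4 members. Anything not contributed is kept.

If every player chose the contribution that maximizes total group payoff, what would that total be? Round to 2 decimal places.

448.80 gold

Each contributed unit returns 2.200 to the group as a whole (0.5500 to each of 4 players), which exceeds 1, so the social optimum is full contribution: group total = 2.200 × 204 = 448.80.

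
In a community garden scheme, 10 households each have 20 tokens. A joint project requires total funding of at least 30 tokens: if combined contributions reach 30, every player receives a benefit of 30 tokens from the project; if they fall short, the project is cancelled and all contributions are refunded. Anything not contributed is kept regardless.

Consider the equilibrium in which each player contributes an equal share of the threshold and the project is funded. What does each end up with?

Equal share of the threshold: 30/10 = 3.
At this profile no one gains by cutting their contribution: any cut drops the total below 30, the project is cancelled, contributions are refunded, and the deviator ends with 20, which is less than 20 − 3 + 30 = 47. Contributing more than 3 just wastes the excess. So contributing exactly 3 is a best response.
Each player's payoff: 20 − 3 + 30 = 47.

47 tokens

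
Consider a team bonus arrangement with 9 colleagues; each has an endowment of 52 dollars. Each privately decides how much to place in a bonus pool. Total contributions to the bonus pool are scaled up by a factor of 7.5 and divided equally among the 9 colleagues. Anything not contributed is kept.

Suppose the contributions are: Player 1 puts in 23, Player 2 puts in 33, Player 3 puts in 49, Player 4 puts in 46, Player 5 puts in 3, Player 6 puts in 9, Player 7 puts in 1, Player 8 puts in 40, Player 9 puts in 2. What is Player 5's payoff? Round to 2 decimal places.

220.67 dollars

Total contributed: 23 + 33 + 49 + 46 + 3 + 9 + 1 + 40 + 2 = 206.
Each receives 7.5 × 206 / 9 = 171.67 from the bonus pool.
Player 5 keeps 52 − 3 = 49, so Player 5's payoff is 49 + 171.67 = 220.67.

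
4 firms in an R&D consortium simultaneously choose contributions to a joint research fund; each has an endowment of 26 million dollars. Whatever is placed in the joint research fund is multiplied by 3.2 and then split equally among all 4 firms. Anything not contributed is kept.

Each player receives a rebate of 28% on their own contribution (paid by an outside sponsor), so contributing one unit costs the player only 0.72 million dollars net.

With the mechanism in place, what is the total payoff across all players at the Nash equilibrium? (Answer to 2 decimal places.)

361.92 million dollars

The effective private return per unit is now (3.2/4) / 0.72 = 1.1111 > 1, so every player's dominant strategy flips to full contribution.
So the Nash equilibrium is full contribution by all 4; the group earns 4 × (26 × 0.28 + 3.2 × 26) = 361.92.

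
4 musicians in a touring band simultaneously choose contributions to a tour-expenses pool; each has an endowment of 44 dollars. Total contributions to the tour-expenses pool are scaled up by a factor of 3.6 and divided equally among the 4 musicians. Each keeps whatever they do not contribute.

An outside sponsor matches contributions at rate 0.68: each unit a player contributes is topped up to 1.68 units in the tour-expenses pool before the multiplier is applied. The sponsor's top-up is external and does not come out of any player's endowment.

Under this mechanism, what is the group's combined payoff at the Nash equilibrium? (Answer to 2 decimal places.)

1064.45 dollars

The effective private return per unit is now 3.6 × 1.68 / 4 = 1.5120 > 1, so every player's dominant strategy flips to full contribution.
At the Nash equilibrium everyone contributes 44. Group total payoff = 3.6 × 1.68 × 176 = 1064.45.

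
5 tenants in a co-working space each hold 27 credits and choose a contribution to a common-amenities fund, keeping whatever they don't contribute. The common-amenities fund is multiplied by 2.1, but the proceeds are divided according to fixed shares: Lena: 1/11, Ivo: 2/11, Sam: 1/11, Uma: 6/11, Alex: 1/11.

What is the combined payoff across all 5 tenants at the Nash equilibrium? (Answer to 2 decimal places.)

Each unit j contributes comes back to j as 2.1 × (j's share), so j prefers to contribute only if that share exceeds 1/2.1 = 0.4762; otherwise keeping the unit dominates.
The only share above 0.4762 is Uma's 6/11, contributing 27; the remaining 4 contribute 0. Total contributed: 27.
The common-amenities fund pays out 2.1 × 27 = 56.70 in total (split across the unequal shares, but the aggregate is all that matters for the group sum).
The 4 free-riders keep 27 each, adding 108. Group total = 108 + 56.70 = 164.70.

164.70 credits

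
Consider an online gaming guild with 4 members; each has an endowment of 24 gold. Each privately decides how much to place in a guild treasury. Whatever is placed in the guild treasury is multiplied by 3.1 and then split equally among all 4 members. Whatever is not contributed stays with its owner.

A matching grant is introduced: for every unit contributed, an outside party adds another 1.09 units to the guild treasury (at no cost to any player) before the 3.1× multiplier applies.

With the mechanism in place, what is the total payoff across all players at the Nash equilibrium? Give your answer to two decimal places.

621.98 gold

With the mechanism, a contributed unit returns 3.1 × 2.09 / 4 = 1.6198 per unit of net cost to the contributor — now above 1 — so contributing fully is weakly dominant for every player.
So the Nash equilibrium is full contribution by all 4; the group earns 3.1 × 2.09 × 96 = 621.98.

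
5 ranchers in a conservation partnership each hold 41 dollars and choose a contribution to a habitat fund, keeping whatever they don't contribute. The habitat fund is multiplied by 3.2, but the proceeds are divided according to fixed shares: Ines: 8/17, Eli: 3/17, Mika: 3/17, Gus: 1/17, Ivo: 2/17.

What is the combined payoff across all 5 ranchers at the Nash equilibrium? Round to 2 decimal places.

A player with share s gets back 3.2·s per unit contributed, so full contribution is dominant for anyone with s > 1/3.2 = 0.3125 and zero contribution is dominant for anyone below.
Ines alone (share 8/17) is above the threshold, contributing 41; the remaining 4 contribute 0. Total contributed: 41.
The habitat fund pays out 3.2 × 41 = 131.20 in total (split across the unequal shares, but the aggregate is all that matters for the group sum).
The 4 free-riders keep 41 each, adding 164. Group total = 164 + 131.20 = 295.20.

295.20 dollars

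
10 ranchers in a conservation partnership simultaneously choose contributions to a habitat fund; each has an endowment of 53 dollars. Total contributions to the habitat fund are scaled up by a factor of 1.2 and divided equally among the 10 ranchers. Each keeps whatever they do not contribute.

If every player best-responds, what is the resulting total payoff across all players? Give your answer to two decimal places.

530.00 dollars

Each contributed unit returns 1.2/10 = 0.1200 to its contributor — below 1 — so contributing 0 is dominant for every player. At the Nash equilibrium everyone keeps their 53, and the group total is 10 × 53 = 530.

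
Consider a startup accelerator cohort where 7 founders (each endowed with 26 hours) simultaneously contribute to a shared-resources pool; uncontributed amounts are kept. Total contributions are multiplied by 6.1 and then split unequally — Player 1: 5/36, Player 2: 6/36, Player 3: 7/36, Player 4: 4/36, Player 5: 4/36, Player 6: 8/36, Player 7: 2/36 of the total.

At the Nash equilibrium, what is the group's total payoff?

Each unit j contributes comes back to j as 6.1 × (j's share), so j prefers to contribute only if that share exceeds 1/6.1 = 0.1639; otherwise keeping the unit dominates.
The shares above 0.1639 belong to Player 2, Player 3 and Player 6, contributing 26 each; the remaining 4 contribute 0. Total contributed: 78.
The shared-resources pool pays out 6.1 × 78 = 475.80 in total (split across the unequal shares, but the aggregate is all that matters for the group sum).
The 4 free-riders keep 26 each, adding 104. Group total = 104 + 475.80 = 579.80.

579.80 hours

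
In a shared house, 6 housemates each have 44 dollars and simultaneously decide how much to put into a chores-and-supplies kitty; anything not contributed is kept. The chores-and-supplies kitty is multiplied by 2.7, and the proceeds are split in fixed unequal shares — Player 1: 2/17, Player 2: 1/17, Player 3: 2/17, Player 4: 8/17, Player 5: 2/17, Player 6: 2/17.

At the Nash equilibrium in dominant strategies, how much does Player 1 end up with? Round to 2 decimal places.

A player with share s gets back 2.7·s per unit contributed, so full contribution is dominant for anyone with s > 1/2.7 = 0.3704 and zero contribution is dominant for anyone below.
Only Player 4 (8/17) clears that bar, contributing 44; the remaining 5 contribute 0. Total contributed: 44.
Player 1 keeps 44 and receives 2.7 × 44 × 2/17 = 13.98 from the chores-and-supplies kitty, for a payoff of 57.98.

57.98 dollars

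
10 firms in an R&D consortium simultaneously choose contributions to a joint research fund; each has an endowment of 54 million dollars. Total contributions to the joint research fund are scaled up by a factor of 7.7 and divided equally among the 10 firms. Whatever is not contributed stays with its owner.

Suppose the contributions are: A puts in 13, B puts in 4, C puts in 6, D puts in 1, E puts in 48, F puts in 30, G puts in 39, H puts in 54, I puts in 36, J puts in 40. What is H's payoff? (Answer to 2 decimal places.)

Total contributed: 13 + 4 + 6 + 1 + 48 + 30 + 39 + 54 + 36 + 40 = 271.
Each receives 7.7 × 271 / 10 = 208.67 from the joint research fund.
H keeps 54 − 54 = 0, so H's payoff is 0 + 208.67 = 208.67.

208.67 million dollars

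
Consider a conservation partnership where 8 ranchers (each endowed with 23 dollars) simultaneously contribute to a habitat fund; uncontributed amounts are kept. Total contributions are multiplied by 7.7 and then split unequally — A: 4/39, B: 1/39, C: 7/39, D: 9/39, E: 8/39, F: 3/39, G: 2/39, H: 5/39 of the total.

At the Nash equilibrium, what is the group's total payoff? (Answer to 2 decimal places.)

646.30 dollars

A player with share s gets back 7.7·s per unit contributed, so full contribution is dominant for anyone with s > 1/7.7 = 0.1299 and zero contribution is dominant for anyone below.
The shares above 0.1299 belong to C, D and E, contributing 23 each; the remaining 5 contribute 0. Total contributed: 69.
The habitat fund pays out 7.7 × 69 = 531.30 in total (split across the unequal shares, but the aggregate is all that matters for the group sum).
The 5 free-riders keep 23 each, adding 115. Group total = 115 + 531.30 = 646.30.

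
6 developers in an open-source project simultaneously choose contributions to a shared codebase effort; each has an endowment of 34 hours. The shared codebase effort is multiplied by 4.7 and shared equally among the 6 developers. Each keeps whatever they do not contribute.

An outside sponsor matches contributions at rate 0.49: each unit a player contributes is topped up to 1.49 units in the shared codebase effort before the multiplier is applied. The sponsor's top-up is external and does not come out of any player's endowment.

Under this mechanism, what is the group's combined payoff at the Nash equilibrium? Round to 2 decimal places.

1428.61 hours

With the mechanism, a contributed unit returns 4.7 × 1.49 / 6 = 1.1672 per unit of net cost to the contributor — now above 1 — so contributing fully is weakly dominant for every player.
At the Nash equilibrium everyone contributes 34. Group total payoff = 4.7 × 1.49 × 204 = 1428.61.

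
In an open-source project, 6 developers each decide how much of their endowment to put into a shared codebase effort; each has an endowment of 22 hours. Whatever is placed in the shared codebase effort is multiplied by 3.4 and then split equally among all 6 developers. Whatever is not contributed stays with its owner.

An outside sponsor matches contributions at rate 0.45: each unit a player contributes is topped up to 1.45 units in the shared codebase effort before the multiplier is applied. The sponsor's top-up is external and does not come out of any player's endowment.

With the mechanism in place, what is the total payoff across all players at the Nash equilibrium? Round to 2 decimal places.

132.00 hours

With the mechanism, a contributed unit returns 3.4 × 1.45 / 6 = 0.8217 per unit of net cost — still below 1 — so contributing 0 remains dominant for every player.
At the Nash equilibrium no one contributes; group total payoff = 6 × 22 = 132.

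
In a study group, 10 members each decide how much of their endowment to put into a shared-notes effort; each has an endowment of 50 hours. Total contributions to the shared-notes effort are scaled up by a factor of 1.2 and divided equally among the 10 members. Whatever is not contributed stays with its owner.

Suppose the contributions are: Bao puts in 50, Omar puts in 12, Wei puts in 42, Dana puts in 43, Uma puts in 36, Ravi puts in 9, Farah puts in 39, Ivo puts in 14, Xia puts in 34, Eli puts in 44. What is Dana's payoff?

45.76 hours

Total contributed: 50 + 12 + 42 + 43 + 36 + 9 + 39 + 14 + 34 + 44 = 323.
Each receives 1.2 × 323 / 10 = 38.76 from the shared-notes effort.
Dana keeps 50 − 43 = 7, so Dana's payoff is 7 + 38.76 = 45.76.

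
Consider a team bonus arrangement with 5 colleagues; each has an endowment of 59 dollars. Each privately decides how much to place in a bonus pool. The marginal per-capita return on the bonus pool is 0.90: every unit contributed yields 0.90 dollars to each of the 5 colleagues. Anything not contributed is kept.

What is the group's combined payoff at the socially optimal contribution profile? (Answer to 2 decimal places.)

1327.50 dollars

Each contributed unit returns 4.500 to the group as a whole (0.90 to each of 5 players), which exceeds 1, so the social optimum is full contribution: group total = 4.500 × 295 = 1327.50.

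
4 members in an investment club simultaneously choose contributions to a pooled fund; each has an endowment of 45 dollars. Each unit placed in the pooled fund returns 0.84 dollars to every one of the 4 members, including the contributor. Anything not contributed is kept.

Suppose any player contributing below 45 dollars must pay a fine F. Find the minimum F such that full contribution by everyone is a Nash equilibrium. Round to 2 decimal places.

7.20 dollars

Given the others contribute fully, the best deviation is to contribute 0 (any partial contribution still incurs the fine and gives up units whose private return 0.84 is below 1).
Deviating from 45 to 0 saves 45 dollars but forfeits the deviator's share of the drop in the pooled fund: 0.84 × 45 = 37.80.
So the deviation gain is 45 − 37.80 = 7.20, and the fine must be at least 7.20 dollars to wipe it out.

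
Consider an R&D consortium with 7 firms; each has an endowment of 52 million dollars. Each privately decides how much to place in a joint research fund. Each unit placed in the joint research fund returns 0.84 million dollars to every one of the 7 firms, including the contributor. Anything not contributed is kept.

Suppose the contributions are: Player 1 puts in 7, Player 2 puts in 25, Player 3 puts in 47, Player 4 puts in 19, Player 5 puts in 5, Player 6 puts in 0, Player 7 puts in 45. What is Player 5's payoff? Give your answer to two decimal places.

171.32 million dollars

Total contributed: 7 + 25 + 47 + 19 + 5 + 0 + 45 = 148.
Each receives 0.84 × 148 = 124.32 from the joint research fund.
Player 5 keeps 52 − 5 = 47, so Player 5's payoff is 47 + 124.32 = 171.32.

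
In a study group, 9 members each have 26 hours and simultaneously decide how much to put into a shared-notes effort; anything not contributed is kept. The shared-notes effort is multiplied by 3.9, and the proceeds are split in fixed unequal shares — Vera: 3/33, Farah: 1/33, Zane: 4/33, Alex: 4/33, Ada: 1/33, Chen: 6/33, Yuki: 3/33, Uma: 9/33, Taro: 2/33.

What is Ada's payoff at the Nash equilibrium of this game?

Player j's private return per contributed unit is 3.9 × (j's share). Contributing is weakly dominant for j when that share is at least 1/3.9 = 0.2564, and contributing 0 is dominant otherwise.
Uma alone (share 9/33) is above the threshold, contributing 26; the remaining 8 contribute 0. Total contributed: 26.
Ada keeps 26 and receives 3.9 × 26 × 1/33 = 3.07 from the shared-notes effort, for a payoff of 29.07.

29.07 hours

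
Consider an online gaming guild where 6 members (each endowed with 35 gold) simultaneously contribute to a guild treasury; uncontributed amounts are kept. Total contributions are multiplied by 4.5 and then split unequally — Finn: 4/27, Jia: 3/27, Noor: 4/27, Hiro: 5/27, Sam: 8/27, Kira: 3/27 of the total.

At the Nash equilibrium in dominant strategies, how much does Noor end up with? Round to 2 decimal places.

58.33 gold

Each unit j contributes comes back to j as 4.5 × (j's share), so j prefers to contribute only if that share exceeds 1/4.5 = 0.2222; otherwise keeping the unit dominates.
Sam alone (share 8/27) is above the threshold, contributing 35; the remaining 5 contribute 0. Total contributed: 35.
Noor keeps 35 and receives 4.5 × 35 × 4/27 = 23.33 from the guild treasury, for a payoff of 58.33.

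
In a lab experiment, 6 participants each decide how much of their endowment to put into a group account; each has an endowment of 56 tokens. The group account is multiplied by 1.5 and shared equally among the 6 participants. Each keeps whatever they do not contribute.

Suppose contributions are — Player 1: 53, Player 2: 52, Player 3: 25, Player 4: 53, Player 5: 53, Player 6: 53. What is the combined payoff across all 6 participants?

480.50 tokens

Total contributed: 53 + 52 + 25 + 53 + 53 + 53 = 289; total kept: 6 × 56 − 289 = 47.
The group account pays out 1.5 × 289 = 433.50 in aggregate.
Group total = 47 + 433.50 = 480.50.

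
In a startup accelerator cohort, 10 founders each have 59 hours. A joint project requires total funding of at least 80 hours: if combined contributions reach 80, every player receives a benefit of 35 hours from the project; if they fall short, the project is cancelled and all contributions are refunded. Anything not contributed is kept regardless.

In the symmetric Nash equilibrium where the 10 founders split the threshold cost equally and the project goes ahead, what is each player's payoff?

Equal share of the threshold: 80/10 = 8.
At this profile no one gains by cutting their contribution: any cut drops the total below 80, the project is cancelled, contributions are refunded, and the deviator ends with 59, which is less than 59 − 8 + 35 = 86. Contributing more than 8 just wastes the excess. So contributing exactly 8 is a best response.
Each player's payoff: 59 − 8 + 35 = 86.

86 hours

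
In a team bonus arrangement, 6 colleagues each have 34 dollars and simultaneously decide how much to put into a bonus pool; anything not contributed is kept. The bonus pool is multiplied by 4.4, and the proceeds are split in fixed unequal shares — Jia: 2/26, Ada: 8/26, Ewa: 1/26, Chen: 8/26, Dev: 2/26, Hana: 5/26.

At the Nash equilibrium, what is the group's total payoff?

435.20 dollars

Each unit j contributes comes back to j as 4.4 × (j's share), so j prefers to contribute only if that share exceeds 1/4.4 = 0.2273; otherwise keeping the unit dominates.
Ada and Chen clear that bar, contributing 34 each; the remaining 4 contribute 0. Total contributed: 68.
The bonus pool pays out 4.4 × 68 = 299.20 in total (split across the unequal shares, but the aggregate is all that matters for the group sum).
The 4 free-riders keep 34 each, adding 136. Group total = 136 + 299.20 = 435.20.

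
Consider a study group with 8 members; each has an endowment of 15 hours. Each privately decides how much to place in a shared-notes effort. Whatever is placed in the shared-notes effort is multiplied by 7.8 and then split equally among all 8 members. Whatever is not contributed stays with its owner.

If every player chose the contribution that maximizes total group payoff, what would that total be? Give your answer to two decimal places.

Each contributed unit returns 7.800 to the group as a whole (0.9750 to each of 8 players), which exceeds 1, so the social optimum is full contribution: group total = 7.800 × 120 = 936.00.

936.00 hours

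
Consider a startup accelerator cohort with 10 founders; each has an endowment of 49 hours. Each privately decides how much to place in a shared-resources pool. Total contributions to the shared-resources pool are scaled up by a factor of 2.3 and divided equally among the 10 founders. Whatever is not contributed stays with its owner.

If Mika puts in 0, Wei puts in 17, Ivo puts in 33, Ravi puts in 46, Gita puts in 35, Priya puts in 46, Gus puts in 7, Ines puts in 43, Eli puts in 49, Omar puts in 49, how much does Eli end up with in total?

74.75 hours

Total contributed: 0 + 17 + 33 + 46 + 35 + 46 + 7 + 43 + 49 + 49 = 325.
Each receives 2.3 × 325 / 10 = 74.75 from the shared-resources pool.
Eli keeps 49 − 49 = 0, so Eli's payoff is 0 + 74.75 = 74.75.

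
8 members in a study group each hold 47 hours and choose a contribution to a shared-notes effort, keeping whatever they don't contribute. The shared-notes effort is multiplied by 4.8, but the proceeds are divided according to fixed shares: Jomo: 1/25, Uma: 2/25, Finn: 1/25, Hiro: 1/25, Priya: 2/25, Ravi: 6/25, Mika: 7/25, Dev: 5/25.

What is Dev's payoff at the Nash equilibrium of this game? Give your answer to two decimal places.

137.24 hours

A player with share s gets back 4.8·s per unit contributed, so full contribution is dominant for anyone with s > 1/4.8 = 0.2083 and zero contribution is dominant for anyone below.
The shares above 0.2083 belong to Ravi and Mika, contributing 47 each; the remaining 6 contribute 0. Total contributed: 94.
Dev keeps 47 and receives 4.8 × 94 × 5/25 = 90.24 from the shared-notes effort, for a payoff of 137.24.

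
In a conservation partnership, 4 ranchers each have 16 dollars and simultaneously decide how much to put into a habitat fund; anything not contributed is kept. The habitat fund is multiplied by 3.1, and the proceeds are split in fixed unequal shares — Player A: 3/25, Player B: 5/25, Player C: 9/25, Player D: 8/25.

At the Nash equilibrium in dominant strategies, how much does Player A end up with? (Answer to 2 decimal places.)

For player j, contributing a unit is worthwhile iff 3.1 × (j's share) ≥ 1, i.e. iff j's share is at least 0.3226.
The only share above 0.3226 is Player C's 9/25, contributing 16; the remaining 3 contribute 0. Total contributed: 16.
Player A keeps 16 and receives 3.1 × 16 × 3/25 = 5.95 from the habitat fund, for a payoff of 21.95.

21.95 dollars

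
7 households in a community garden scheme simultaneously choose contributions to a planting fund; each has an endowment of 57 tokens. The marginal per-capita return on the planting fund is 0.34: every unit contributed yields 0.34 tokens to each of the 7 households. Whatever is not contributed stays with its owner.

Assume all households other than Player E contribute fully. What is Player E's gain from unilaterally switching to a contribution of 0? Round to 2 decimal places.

37.62 tokens

Switching from a contribution of 57 to 0 lets Player E keep an extra 57 tokens, but lowers the planting fund by 57, which costs Player E their own share of that drop: 0.34 × 57 = 19.38.
Net gain = 57 − 19.38 = 37.62. The private return per contributed unit (0.34) is below 1, so free-riding is indeed the best response regardless of what the others do.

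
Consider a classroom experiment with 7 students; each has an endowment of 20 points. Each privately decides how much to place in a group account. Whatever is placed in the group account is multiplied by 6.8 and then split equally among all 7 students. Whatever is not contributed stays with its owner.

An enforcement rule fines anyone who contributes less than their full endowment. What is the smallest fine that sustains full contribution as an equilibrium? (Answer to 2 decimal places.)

Given the others contribute fully, the best deviation is to contribute 0 (any partial contribution still incurs the fine and gives up units whose private return 0.9714 is below 1).
Deviating from 20 to 0 saves 20 points but forfeits the deviator's share of the drop in the group account: 6.8/7 × 20 = 19.43.
So the deviation gain is 20 − 19.43 = 0.57, and the fine must be at least 0.57 points to wipe it out.

0.57 points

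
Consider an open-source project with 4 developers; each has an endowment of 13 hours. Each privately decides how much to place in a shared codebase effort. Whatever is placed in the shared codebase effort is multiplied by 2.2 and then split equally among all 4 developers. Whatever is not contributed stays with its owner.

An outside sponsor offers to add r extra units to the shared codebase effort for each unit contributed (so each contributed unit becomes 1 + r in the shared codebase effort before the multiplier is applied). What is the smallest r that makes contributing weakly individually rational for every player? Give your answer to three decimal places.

0.818

With matching at rate r, one contributed unit becomes (1 + r) in the shared codebase effort and returns 2.2 × (1 + r) / 4 to the contributor.
Setting this equal to 1: 1 + r = 4/2.2 = 1.8182.
So the minimum matching rate is r = 1.8182 − 1 = 0.818.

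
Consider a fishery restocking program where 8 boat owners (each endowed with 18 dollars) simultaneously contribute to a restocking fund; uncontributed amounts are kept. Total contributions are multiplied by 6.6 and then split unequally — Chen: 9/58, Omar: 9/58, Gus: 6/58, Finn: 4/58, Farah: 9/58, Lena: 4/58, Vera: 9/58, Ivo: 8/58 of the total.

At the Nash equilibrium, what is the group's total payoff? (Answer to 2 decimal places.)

For player j, contributing a unit is worthwhile iff 6.6 × (j's share) ≥ 1, i.e. iff j's share is at least 0.1515.
Chen, Omar, Farah and Vera clear that bar, contributing 18 each; the remaining 4 contribute 0. Total contributed: 72.
The restocking fund pays out 6.6 × 72 = 475.20 in total (split across the unequal shares, but the aggregate is all that matters for the group sum).
The 4 free-riders keep 18 each, adding 72. Group total = 72 + 475.20 = 547.20.

547.20 dollars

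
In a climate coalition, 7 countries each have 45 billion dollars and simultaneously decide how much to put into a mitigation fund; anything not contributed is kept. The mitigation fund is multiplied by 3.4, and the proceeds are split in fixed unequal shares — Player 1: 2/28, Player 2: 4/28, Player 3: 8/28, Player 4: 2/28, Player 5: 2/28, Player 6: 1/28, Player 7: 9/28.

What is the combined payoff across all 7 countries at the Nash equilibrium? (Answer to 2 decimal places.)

423.00 billion dollars

A player with share s gets back 3.4·s per unit contributed, so full contribution is dominant for anyone with s > 1/3.4 = 0.2941 and zero contribution is dominant for anyone below.
Only Player 7 (9/28) clears that bar, contributing 45; the remaining 6 contribute 0. Total contributed: 45.
The mitigation fund pays out 3.4 × 45 = 153.00 in total (split across the unequal shares, but the aggregate is all that matters for the group sum).
The 6 free-riders keep 45 each, adding 270. Group total = 270 + 153.00 = 423.00.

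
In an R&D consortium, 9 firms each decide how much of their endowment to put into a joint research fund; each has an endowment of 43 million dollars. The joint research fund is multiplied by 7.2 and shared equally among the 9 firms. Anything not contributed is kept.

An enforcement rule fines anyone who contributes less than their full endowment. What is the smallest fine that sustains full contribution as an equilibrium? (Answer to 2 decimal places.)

8.60 million dollars

Given the others contribute fully, the best deviation is to contribute 0 (any partial contribution still incurs the fine and gives up units whose private return 0.8000 is below 1).
Deviating from 43 to 0 saves 43 million dollars but forfeits the deviator's share of the drop in the joint research fund: 7.2/9 × 43 = 34.40.
So the deviation gain is 43 − 34.40 = 8.60, and the fine must be at least 8.60 million dollars to wipe it out.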